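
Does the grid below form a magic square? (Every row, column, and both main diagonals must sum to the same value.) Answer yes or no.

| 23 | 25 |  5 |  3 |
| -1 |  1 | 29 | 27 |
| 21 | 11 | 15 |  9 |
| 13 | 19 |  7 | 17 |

Yes

Row 1: 23 + 25 + 5 + 3 = 56.
Row 2: -1 + 1 + 29 + 27 = 56.
Row 3: 21 + 11 + 15 + 9 = 56.
Row 4: 13 + 19 + 7 + 17 = 56.
Column 1: 23 + (-1) + 21 + 13 = 56.
Column 2: 25 + 1 + 11 + 19 = 56.
Column 3: 5 + 29 + 15 + 7 = 56.
Column 4: 3 + 27 + 9 + 17 = 56.
Main diagonal: 23 + 1 + 15 + 17 = 56.
Anti-diagonal: 3 + 29 + 11 + 13 = 56.
All lines sum to 56.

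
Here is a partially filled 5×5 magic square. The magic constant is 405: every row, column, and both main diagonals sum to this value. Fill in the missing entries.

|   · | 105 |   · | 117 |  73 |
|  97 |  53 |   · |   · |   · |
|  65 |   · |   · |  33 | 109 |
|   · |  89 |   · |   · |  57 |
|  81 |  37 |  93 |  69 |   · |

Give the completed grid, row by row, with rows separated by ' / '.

The remaining cell in row 5 is (5,5) = 405 − 280 = 125.
Column 2: 105 + 53 + 89 + 37 + ? = 405, so (3,2) = 121.
The remaining cell in column 5 is (2,5) = 405 − 364 = 41.
From row 3, 405 − (65 + 121 + 33 + 109) gives (3,3) = 77.
Anti-diagonal must total 405; the given cells sum to 320, so (2,4) = 85.
Row 2 must total 405; the given cells sum to 276, so (2,3) = 129.
Column 4 needs 405; the known cells sum to 304, so (4,4) = 101.
Using main diagonal: 53 + 77 + 101 + 125 + ? → (1,1) = 405 − 356 = 49.
From row 1, 405 − (49 + 105 + 117 + 73) gives (1,3) = 61.
From column 1, 405 − (49 + 97 + 65 + 81) gives (4,1) = 113.
Using column 3: 61 + 129 + 77 + 93 + ? → (4,3) = 405 − 360 = 45.

49 105 61 117 73 / 97 53 129 85 41 / 65 121 77 33 109 / 113 89 45 101 57 / 81 37 93 69 125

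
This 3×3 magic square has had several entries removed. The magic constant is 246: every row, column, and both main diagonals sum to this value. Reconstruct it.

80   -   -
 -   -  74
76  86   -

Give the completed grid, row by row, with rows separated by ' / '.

The remaining cell in row 3 is (3,3) = 246 − 162 = 84.
The remaining cell in column 1 is (2,1) = 246 − 156 = 90.
Column 3: 74 + 84 + ? = 246, so (1,3) = 88.
Using main diagonal: 80 + 84 + ? → (2,2) = 246 − 164 = 82.
The remaining cell in row 1 is (1,2) = 246 − 168 = 78.

80 78 88 / 90 82 74 / 76 86 84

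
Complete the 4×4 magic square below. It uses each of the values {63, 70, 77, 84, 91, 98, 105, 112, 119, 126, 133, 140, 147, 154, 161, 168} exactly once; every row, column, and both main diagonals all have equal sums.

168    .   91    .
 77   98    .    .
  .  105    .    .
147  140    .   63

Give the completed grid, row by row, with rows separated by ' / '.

168 119 91 84 / 77 98 126 161 / 70 105 133 154 / 147 140 112 63

The 16 entries sum to 1848, so each line sums to 1848/4 = 462.
Row 4 needs 462; the known cells sum to 350, so (4,3) = 112.
Column 1 needs 462; the known cells sum to 392, so (3,1) = 70.
Column 2: 98 + 105 + 140 + ? = 462, so (1,2) = 119.
Main diagonal must total 462; the given cells sum to 329, so (3,3) = 133.
Row 1 needs 462; the known cells sum to 378, so (1,4) = 84.
Row 3 must total 462; the given cells sum to 308, so (3,4) = 154.
Column 3 must total 462; the given cells sum to 336, so (2,3) = 126.
From column 4, 462 − (84 + 154 + 63) gives (2,4) = 161.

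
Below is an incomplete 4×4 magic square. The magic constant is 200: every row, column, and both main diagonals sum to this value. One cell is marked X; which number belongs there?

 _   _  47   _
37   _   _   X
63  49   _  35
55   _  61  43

65

From row 3, 200 − (63 + 49 + 35) gives (3,3) = 53.
Row 4: 55 + 61 + 43 + ? = 200, so (4,2) = 41.
Column 1: 37 + 63 + 55 + ? = 200, so (1,1) = 45.
Column 3: 47 + 53 + 61 + ? = 200, so (2,3) = 39.
The remaining cell in main diagonal is (2,2) = 200 − 141 = 59.
Using anti-diagonal: 39 + 49 + 55 + ? → (1,4) = 200 − 143 = 57.
The remaining cell in row 1 is (1,2) = 200 − 149 = 51.
Row 2: 37 + 59 + 39 + ? = 200, so (2,4) = 65.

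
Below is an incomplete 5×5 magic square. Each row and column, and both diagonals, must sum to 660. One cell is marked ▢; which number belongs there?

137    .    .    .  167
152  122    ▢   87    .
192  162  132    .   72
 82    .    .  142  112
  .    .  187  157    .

117

Row 3 needs 660; the known cells sum to 558, so (3,4) = 102.
From column 1, 660 − (137 + 152 + 192 + 82) gives (5,1) = 97.
Column 4 must total 660; the given cells sum to 488, so (1,4) = 172.
The remaining cell in main diagonal is (5,5) = 660 − 533 = 127.
Anti-diagonal must total 660; the given cells sum to 483, so (4,2) = 177.
Row 4 needs 660; the known cells sum to 513, so (4,3) = 147.
Row 5 needs 660; the known cells sum to 568, so (5,2) = 92.
Column 2: 122 + 162 + 177 + 92 + ? = 660, so (1,2) = 107.
Using column 5: 167 + 72 + 112 + 127 + ? → (2,5) = 660 − 478 = 182.
Row 1 needs 660; the known cells sum to 583, so (1,3) = 77.
Row 2: 152 + 122 + 87 + 182 + ? = 660, so (2,3) = 117.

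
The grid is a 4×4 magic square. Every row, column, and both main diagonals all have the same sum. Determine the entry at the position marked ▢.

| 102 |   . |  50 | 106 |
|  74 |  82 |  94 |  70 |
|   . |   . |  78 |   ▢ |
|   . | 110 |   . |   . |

Row 2 is complete and sums to 320; that is the magic constant.
From row 1, 320 − (102 + 50 + 106) gives (1,2) = 62.
Column 2 must total 320; the given cells sum to 254, so (3,2) = 66.
Column 3 must total 320; the given cells sum to 222, so (4,3) = 98.
Main diagonal must total 320; the given cells sum to 262, so (4,4) = 58.
The remaining cell in anti-diagonal is (4,1) = 320 − 266 = 54.
Using column 1: 102 + 74 + 54 + ? → (3,1) = 320 − 230 = 90.
The remaining cell in column 4 is (3,4) = 320 − 234 = 86.

86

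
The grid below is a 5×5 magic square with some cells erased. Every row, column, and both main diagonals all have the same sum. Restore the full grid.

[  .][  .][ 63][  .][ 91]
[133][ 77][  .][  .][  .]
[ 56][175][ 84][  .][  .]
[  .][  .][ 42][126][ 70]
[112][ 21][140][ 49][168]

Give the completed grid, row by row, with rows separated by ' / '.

35 119 63 182 91 / 133 77 161 105 14 / 56 175 84 28 147 / 154 98 42 126 70 / 112 21 140 49 168

Row 5 is already complete: 112 + 21 + 140 + 49 + 168 = 490, so that is the magic constant.
Column 3 must total 490; the given cells sum to 329, so (2,3) = 161.
Main diagonal must total 490; the given cells sum to 455, so (1,1) = 35.
Column 1: 35 + 133 + 56 + 112 + ? = 490, so (4,1) = 154.
From row 4, 490 − (154 + 42 + 126 + 70) gives (4,2) = 98.
Column 2: 77 + 175 + 98 + 21 + ? = 490, so (1,2) = 119.
Using anti-diagonal: 91 + 84 + 98 + 112 + ? → (2,4) = 490 − 385 = 105.
The remaining cell in row 1 is (1,4) = 490 − 308 = 182.
The remaining cell in row 2 is (2,5) = 490 − 476 = 14.
Column 4 must total 490; the given cells sum to 462, so (3,4) = 28.
Column 5 needs 490; the known cells sum to 343, so (3,5) = 147.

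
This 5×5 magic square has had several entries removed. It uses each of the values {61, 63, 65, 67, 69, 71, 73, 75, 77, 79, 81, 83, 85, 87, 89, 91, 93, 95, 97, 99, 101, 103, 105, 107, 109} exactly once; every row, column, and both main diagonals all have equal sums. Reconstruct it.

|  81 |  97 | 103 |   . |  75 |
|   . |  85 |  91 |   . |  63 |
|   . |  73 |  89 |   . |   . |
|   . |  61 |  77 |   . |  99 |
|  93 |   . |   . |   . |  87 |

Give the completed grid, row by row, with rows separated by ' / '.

81 97 103 69 75 / 79 85 91 107 63 / 67 73 89 95 101 / 105 61 77 83 99 / 93 109 65 71 87

The 25 entries sum to 2125, so each line sums to 2125/5 = 425.
Row 1: 81 + 97 + 103 + 75 + ? = 425, so (1,4) = 69.
Column 2: 97 + 85 + 73 + 61 + ? = 425, so (5,2) = 109.
Column 3: 103 + 91 + 89 + 77 + ? = 425, so (5,3) = 65.
From column 5, 425 − (75 + 63 + 99 + 87) gives (3,5) = 101.
Using main diagonal: 81 + 85 + 89 + 87 + ? → (4,4) = 425 − 342 = 83.
Anti-diagonal needs 425; the known cells sum to 318, so (2,4) = 107.
The remaining cell in row 2 is (2,1) = 425 − 346 = 79.
Row 4 needs 425; the known cells sum to 320, so (4,1) = 105.
Row 5: 93 + 109 + 65 + 87 + ? = 425, so (5,4) = 71.
Column 1 must total 425; the given cells sum to 358, so (3,1) = 67.
From column 4, 425 − (69 + 107 + 83 + 71) gives (3,4) = 95.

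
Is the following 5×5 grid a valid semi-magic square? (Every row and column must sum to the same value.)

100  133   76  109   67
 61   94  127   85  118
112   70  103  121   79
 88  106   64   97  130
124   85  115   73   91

No — column 1 sums to 485 but row 5 sums to 488.

Row 1: 100 + 133 + 76 + 109 + 67 = 485.
Row 2: 61 + 94 + 127 + 85 + 118 = 485.
Row 3: 112 + 70 + 103 + 121 + 79 = 485.
Row 4: 88 + 106 + 64 + 97 + 130 = 485.
Row 5: 124 + 85 + 115 + 73 + 91 = 488.
Column 1: 100 + 61 + 112 + 88 + 124 = 485.
Column 2: 133 + 94 + 70 + 106 + 85 = 488.
Column 3: 76 + 127 + 103 + 64 + 115 = 485.
Column 4: 109 + 85 + 121 + 97 + 73 = 485.
Column 5: 67 + 118 + 79 + 130 + 91 = 485.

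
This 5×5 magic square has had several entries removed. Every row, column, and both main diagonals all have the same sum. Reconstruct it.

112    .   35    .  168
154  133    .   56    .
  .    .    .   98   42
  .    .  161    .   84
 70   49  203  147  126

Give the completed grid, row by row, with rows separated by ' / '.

112 91 35 189 168 / 154 133 77 56 175 / 196 140 119 98 42 / 63 182 161 105 84 / 70 49 203 147 126

Row 5 is already complete: 70 + 49 + 203 + 147 + 126 = 595, so that is the magic constant.
Column 5: 168 + 42 + 84 + 126 + ? = 595, so (2,5) = 175.
Using row 2: 154 + 133 + 56 + 175 + ? → (2,3) = 595 − 518 = 77.
Column 3 needs 595; the known cells sum to 476, so (3,3) = 119.
From main diagonal, 595 − (112 + 133 + 119 + 126) gives (4,4) = 105.
Anti-diagonal needs 595; the known cells sum to 413, so (4,2) = 182.
Row 4 needs 595; the known cells sum to 532, so (4,1) = 63.
Column 1 must total 595; the given cells sum to 399, so (3,1) = 196.
From column 4, 595 − (56 + 98 + 105 + 147) gives (1,4) = 189.
Row 1: 112 + 35 + 189 + 168 + ? = 595, so (1,2) = 91.
From row 3, 595 − (196 + 119 + 98 + 42) gives (3,2) = 140.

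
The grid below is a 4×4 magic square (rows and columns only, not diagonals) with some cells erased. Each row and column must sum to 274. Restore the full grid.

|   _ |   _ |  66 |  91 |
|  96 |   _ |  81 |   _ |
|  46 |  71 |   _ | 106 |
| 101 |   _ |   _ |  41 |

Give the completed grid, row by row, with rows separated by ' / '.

31 86 66 91 / 96 61 81 36 / 46 71 51 106 / 101 56 76 41

Row 3 must total 274; the given cells sum to 223, so (3,3) = 51.
Column 1: 96 + 46 + 101 + ? = 274, so (1,1) = 31.
Column 3 must total 274; the given cells sum to 198, so (4,3) = 76.
From column 4, 274 − (91 + 106 + 41) gives (2,4) = 36.
The remaining cell in row 1 is (1,2) = 274 − 188 = 86.
Using row 2: 96 + 81 + 36 + ? → (2,2) = 274 − 213 = 61.
Row 4 needs 274; the known cells sum to 218, so (4,2) = 56.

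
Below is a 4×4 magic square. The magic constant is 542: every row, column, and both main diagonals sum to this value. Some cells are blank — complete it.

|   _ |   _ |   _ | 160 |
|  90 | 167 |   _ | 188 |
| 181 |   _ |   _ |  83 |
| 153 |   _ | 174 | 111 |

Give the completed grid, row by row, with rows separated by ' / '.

118 139 125 160 / 90 167 97 188 / 181 132 146 83 / 153 104 174 111

From row 2, 542 − (90 + 167 + 188) gives (2,3) = 97.
Using row 4: 153 + 174 + 111 + ? → (4,2) = 542 − 438 = 104.
Column 1 must total 542; the given cells sum to 424, so (1,1) = 118.
Using main diagonal: 118 + 167 + 111 + ? → (3,3) = 542 − 396 = 146.
Using anti-diagonal: 160 + 97 + 153 + ? → (3,2) = 542 − 410 = 132.
The remaining cell in column 2 is (1,2) = 542 − 403 = 139.
Column 3: 97 + 146 + 174 + ? = 542, so (1,3) = 125.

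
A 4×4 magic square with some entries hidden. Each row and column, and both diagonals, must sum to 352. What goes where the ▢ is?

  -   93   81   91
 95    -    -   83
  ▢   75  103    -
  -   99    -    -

The remaining cell in row 1 is (1,1) = 352 − 265 = 87.
Using column 2: 93 + 75 + 99 + ? → (2,2) = 352 − 267 = 85.
Main diagonal: 87 + 85 + 103 + ? = 352, so (4,4) = 77.
Row 2: 95 + 85 + 83 + ? = 352, so (2,3) = 89.
Column 3 must total 352; the given cells sum to 273, so (4,3) = 79.
Column 4 must total 352; the given cells sum to 251, so (3,4) = 101.
Using anti-diagonal: 91 + 89 + 75 + ? → (4,1) = 352 − 255 = 97.
Row 3: 75 + 103 + 101 + ? = 352, so (3,1) = 73.

73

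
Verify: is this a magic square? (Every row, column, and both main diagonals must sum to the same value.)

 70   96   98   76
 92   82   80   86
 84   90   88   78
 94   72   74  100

Row 1: 70 + 96 + 98 + 76 = 340.
Row 2: 92 + 82 + 80 + 86 = 340.
Row 3: 84 + 90 + 88 + 78 = 340.
Row 4: 94 + 72 + 74 + 100 = 340.
Column 1: 70 + 92 + 84 + 94 = 340.
Column 2: 96 + 82 + 90 + 72 = 340.
Column 3: 98 + 80 + 88 + 74 = 340.
Column 4: 76 + 86 + 78 + 100 = 340.
Main diagonal: 70 + 82 + 88 + 100 = 340.
Anti-diagonal: 76 + 80 + 90 + 94 = 340.
All lines sum to 340.

Yes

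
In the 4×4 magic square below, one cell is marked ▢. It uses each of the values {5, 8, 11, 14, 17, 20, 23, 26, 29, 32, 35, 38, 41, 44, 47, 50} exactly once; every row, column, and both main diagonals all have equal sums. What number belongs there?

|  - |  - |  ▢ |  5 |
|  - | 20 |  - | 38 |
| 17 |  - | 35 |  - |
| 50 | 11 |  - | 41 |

The 16 entries sum to 440, so each line sums to 440/4 = 110.
From row 4, 110 − (50 + 11 + 41) gives (4,3) = 8.
Column 4 needs 110; the known cells sum to 84, so (3,4) = 26.
Using main diagonal: 20 + 35 + 41 + ? → (1,1) = 110 − 96 = 14.
Row 3: 17 + 35 + 26 + ? = 110, so (3,2) = 32.
Using column 1: 14 + 17 + 50 + ? → (2,1) = 110 − 81 = 29.
Using column 2: 20 + 32 + 11 + ? → (1,2) = 110 − 63 = 47.
Anti-diagonal needs 110; the known cells sum to 87, so (2,3) = 23.
Row 1: 14 + 47 + 5 + ? = 110, so (1,3) = 44.

44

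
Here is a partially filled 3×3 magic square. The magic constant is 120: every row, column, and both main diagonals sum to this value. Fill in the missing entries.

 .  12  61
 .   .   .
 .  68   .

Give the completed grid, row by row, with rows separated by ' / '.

Row 1 must total 120; the given cells sum to 73, so (1,1) = 47.
Column 2 must total 120; the given cells sum to 80, so (2,2) = 40.
Main diagonal: 47 + 40 + ? = 120, so (3,3) = 33.
Anti-diagonal: 61 + 40 + ? = 120, so (3,1) = 19.
Using column 1: 47 + 19 + ? → (2,1) = 120 − 66 = 54.
Using column 3: 61 + 33 + ? → (2,3) = 120 − 94 = 26.

47 12 61 / 54 40 26 / 19 68 33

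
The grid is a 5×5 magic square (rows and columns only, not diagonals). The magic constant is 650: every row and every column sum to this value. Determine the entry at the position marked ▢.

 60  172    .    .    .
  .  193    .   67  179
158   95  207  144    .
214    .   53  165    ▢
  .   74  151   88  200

102

The remaining cell in row 3 is (3,5) = 650 − 604 = 46.
Using row 5: 74 + 151 + 88 + 200 + ? → (5,1) = 650 − 513 = 137.
Column 1 needs 650; the known cells sum to 569, so (2,1) = 81.
The remaining cell in column 2 is (4,2) = 650 − 534 = 116.
Column 4: 67 + 144 + 165 + 88 + ? = 650, so (1,4) = 186.
From row 2, 650 − (81 + 193 + 67 + 179) gives (2,3) = 130.
From row 4, 650 − (214 + 116 + 53 + 165) gives (4,5) = 102.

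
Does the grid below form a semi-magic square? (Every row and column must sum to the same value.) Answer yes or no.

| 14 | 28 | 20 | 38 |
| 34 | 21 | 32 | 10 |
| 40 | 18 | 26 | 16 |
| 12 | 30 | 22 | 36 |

Row 1: 14 + 28 + 20 + 38 = 100.
Row 2: 34 + 21 + 32 + 10 = 97.
Row 3: 40 + 18 + 26 + 16 = 100.
Row 4: 12 + 30 + 22 + 36 = 100.
Column 1: 14 + 34 + 40 + 12 = 100.
Column 2: 28 + 21 + 18 + 30 = 97.
Column 3: 20 + 32 + 26 + 22 = 100.
Column 4: 38 + 10 + 16 + 36 = 100.

No — column 4 sums to 100 but row 2 sums to 97.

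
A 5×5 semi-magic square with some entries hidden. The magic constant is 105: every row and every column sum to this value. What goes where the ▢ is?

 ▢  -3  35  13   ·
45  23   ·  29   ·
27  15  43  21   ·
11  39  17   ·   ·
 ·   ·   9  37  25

Row 3 needs 105; the known cells sum to 106, so (3,5) = -1.
Column 2 must total 105; the given cells sum to 74, so (5,2) = 31.
From column 3, 105 − (35 + 43 + 17 + 9) gives (2,3) = 1.
From column 4, 105 − (13 + 29 + 21 + 37) gives (4,4) = 5.
Row 2 needs 105; the known cells sum to 98, so (2,5) = 7.
Row 4 needs 105; the known cells sum to 72, so (4,5) = 33.
Using row 5: 31 + 9 + 37 + 25 + ? → (5,1) = 105 − 102 = 3.
Using column 1: 45 + 27 + 11 + 3 + ? → (1,1) = 105 − 86 = 19.

19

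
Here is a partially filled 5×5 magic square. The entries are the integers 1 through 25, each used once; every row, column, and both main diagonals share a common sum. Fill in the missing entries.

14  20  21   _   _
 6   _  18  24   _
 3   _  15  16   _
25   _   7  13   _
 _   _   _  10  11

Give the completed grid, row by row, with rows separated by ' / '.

The entries are 1 through 25, which sum to 325, so each line sums to 325/5 = 65.
Column 1: 14 + 6 + 3 + 25 + ? = 65, so (5,1) = 17.
Column 3 needs 65; the known cells sum to 61, so (5,3) = 4.
The remaining cell in column 4 is (1,4) = 65 − 63 = 2.
Main diagonal needs 65; the known cells sum to 53, so (2,2) = 12.
Using row 1: 14 + 20 + 21 + 2 + ? → (1,5) = 65 − 57 = 8.
Row 2 must total 65; the given cells sum to 60, so (2,5) = 5.
Row 5 needs 65; the known cells sum to 42, so (5,2) = 23.
Anti-diagonal must total 65; the given cells sum to 64, so (4,2) = 1.
Row 4 must total 65; the given cells sum to 46, so (4,5) = 19.
Column 2: 20 + 12 + 1 + 23 + ? = 65, so (3,2) = 9.
Using column 5: 8 + 5 + 19 + 11 + ? → (3,5) = 65 − 43 = 22.

14 20 21 2 8 / 6 12 18 24 5 / 3 9 15 16 22 / 25 1 7 13 19 / 17 23 4 10 11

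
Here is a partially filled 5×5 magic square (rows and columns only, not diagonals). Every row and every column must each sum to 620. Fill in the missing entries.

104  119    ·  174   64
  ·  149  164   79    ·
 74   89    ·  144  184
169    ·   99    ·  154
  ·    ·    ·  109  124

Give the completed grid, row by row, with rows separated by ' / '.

104 119 159 174 64 / 134 149 164 79 94 / 74 89 129 144 184 / 169 84 99 114 154 / 139 179 69 109 124

Row 1: 104 + 119 + 174 + 64 + ? = 620, so (1,3) = 159.
The remaining cell in row 3 is (3,3) = 620 − 491 = 129.
The remaining cell in column 3 is (5,3) = 620 − 551 = 69.
Column 4: 174 + 79 + 144 + 109 + ? = 620, so (4,4) = 114.
Column 5 must total 620; the given cells sum to 526, so (2,5) = 94.
From row 2, 620 − (149 + 164 + 79 + 94) gives (2,1) = 134.
The remaining cell in row 4 is (4,2) = 620 − 536 = 84.
Using column 1: 104 + 134 + 74 + 169 + ? → (5,1) = 620 − 481 = 139.
Column 2 needs 620; the known cells sum to 441, so (5,2) = 179.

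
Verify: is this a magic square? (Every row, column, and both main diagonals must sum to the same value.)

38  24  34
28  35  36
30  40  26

Row 1: 38 + 24 + 34 = 96.
Row 2: 28 + 35 + 36 = 99.
Row 3: 30 + 40 + 26 = 96.
Column 1: 38 + 28 + 30 = 96.
Column 2: 24 + 35 + 40 = 99.
Column 3: 34 + 36 + 26 = 96.
Main diagonal: 38 + 35 + 26 = 99.
Anti-diagonal: 34 + 35 + 30 = 99.

No — column 2 sums to 99 but row 3 sums to 96.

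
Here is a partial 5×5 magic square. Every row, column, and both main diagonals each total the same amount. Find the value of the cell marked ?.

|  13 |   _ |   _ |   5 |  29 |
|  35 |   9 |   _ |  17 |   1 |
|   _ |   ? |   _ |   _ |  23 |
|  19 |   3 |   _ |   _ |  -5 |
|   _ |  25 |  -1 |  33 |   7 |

Column 5 is complete and sums to 55; that is the magic constant.
The remaining cell in row 2 is (2,3) = 55 − 62 = -7.
The remaining cell in row 5 is (5,1) = 55 − 64 = -9.
The remaining cell in column 1 is (3,1) = 55 − 58 = -3.
Anti-diagonal: 29 + 17 + 3 + (-9) + ? = 55, so (3,3) = 15.
The remaining cell in main diagonal is (4,4) = 55 − 44 = 11.
Row 4 must total 55; the given cells sum to 28, so (4,3) = 27.
Using column 3: -7 + 15 + 27 + (-1) + ? → (1,3) = 55 − 34 = 21.
The remaining cell in column 4 is (3,4) = 55 − 66 = -11.
Row 1 must total 55; the given cells sum to 68, so (1,2) = -13.
From row 3, 55 − (-3 + 15 + (-11) + 23) gives (3,2) = 31.

31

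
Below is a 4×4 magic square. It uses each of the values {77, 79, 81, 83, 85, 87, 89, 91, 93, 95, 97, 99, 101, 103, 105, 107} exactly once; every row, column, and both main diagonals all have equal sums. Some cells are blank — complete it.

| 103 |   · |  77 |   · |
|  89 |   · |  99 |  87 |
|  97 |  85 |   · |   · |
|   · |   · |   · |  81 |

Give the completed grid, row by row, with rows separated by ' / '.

The 16 entries sum to 1472, so each line sums to 1472/4 = 368.
The remaining cell in row 2 is (2,2) = 368 − 275 = 93.
Column 1 needs 368; the known cells sum to 289, so (4,1) = 79.
Main diagonal must total 368; the given cells sum to 277, so (3,3) = 91.
Anti-diagonal needs 368; the known cells sum to 263, so (1,4) = 105.
Row 1: 103 + 77 + 105 + ? = 368, so (1,2) = 83.
Row 3 needs 368; the known cells sum to 273, so (3,4) = 95.
Column 2 must total 368; the given cells sum to 261, so (4,2) = 107.
From column 3, 368 − (77 + 99 + 91) gives (4,3) = 101.

103 83 77 105 / 89 93 99 87 / 97 85 91 95 / 79 107 101 81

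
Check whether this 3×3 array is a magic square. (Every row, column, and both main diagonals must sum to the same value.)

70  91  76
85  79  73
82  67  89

No — anti-diagonal sums to 237 but main diagonal sums to 238.

Row 1: 70 + 91 + 76 = 237.
Row 2: 85 + 79 + 73 = 237.
Row 3: 82 + 67 + 89 = 238.
Column 1: 70 + 85 + 82 = 237.
Column 2: 91 + 79 + 67 = 237.
Column 3: 76 + 73 + 89 = 238.
Main diagonal: 70 + 79 + 89 = 238.
Anti-diagonal: 76 + 79 + 82 = 237.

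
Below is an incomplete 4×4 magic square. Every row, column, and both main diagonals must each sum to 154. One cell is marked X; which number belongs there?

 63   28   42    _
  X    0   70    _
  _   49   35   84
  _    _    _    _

91

Using row 1: 63 + 28 + 42 + ? → (1,4) = 154 − 133 = 21.
Using row 3: 49 + 35 + 84 + ? → (3,1) = 154 − 168 = -14.
Using column 2: 28 + 0 + 49 + ? → (4,2) = 154 − 77 = 77.
Using column 3: 42 + 70 + 35 + ? → (4,3) = 154 − 147 = 7.
Using main diagonal: 63 + 0 + 35 + ? → (4,4) = 154 − 98 = 56.
From anti-diagonal, 154 − (21 + 70 + 49) gives (4,1) = 14.
From column 1, 154 − (63 + (-14) + 14) gives (2,1) = 91.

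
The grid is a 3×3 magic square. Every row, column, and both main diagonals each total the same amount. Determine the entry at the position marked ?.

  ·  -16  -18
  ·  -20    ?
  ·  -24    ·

Column 2 is complete and sums to -60; that is the magic constant.
Row 1: -16 + (-18) + ? = -60, so (1,1) = -26.
The remaining cell in main diagonal is (3,3) = -60 − (-46) = -14.
Anti-diagonal: -18 + (-20) + ? = -60, so (3,1) = -22.
Column 1 must total -60; the given cells sum to -48, so (2,1) = -12.
Column 3: -18 + (-14) + ? = -60, so (2,3) = -28.

-28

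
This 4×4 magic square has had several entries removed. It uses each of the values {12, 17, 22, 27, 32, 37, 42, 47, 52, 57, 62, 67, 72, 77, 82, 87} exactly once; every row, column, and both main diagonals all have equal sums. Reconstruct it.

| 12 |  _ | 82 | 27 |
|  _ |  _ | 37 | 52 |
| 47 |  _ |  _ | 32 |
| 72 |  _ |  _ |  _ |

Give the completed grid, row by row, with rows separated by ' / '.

The 16 entries sum to 792, so each line sums to 792/4 = 198.
Row 1 needs 198; the known cells sum to 121, so (1,2) = 77.
The remaining cell in column 1 is (2,1) = 198 − 131 = 67.
The remaining cell in column 4 is (4,4) = 198 − 111 = 87.
Using anti-diagonal: 27 + 37 + 72 + ? → (3,2) = 198 − 136 = 62.
Row 2 needs 198; the known cells sum to 156, so (2,2) = 42.
Row 3 must total 198; the given cells sum to 141, so (3,3) = 57.
The remaining cell in column 2 is (4,2) = 198 − 181 = 17.
From column 3, 198 − (82 + 37 + 57) gives (4,3) = 22.

12 77 82 27 / 67 42 37 52 / 47 62 57 32 / 72 17 22 87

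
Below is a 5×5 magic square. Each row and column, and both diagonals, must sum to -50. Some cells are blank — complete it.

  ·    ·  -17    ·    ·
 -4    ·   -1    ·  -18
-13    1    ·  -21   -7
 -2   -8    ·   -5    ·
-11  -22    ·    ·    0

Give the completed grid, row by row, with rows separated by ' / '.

Using row 3: -13 + 1 + (-21) + (-7) + ? → (3,3) = -50 − (-40) = -10.
From column 1, -50 − (-4 + (-13) + (-2) + (-11)) gives (1,1) = -20.
The remaining cell in main diagonal is (2,2) = -50 − (-35) = -15.
Row 2 must total -50; the given cells sum to -38, so (2,4) = -12.
Column 2 must total -50; the given cells sum to -44, so (1,2) = -6.
Anti-diagonal needs -50; the known cells sum to -41, so (1,5) = -9.
Row 1 must total -50; the given cells sum to -52, so (1,4) = 2.
Column 4 needs -50; the known cells sum to -36, so (5,4) = -14.
Column 5 must total -50; the given cells sum to -34, so (4,5) = -16.
From row 4, -50 − (-2 + (-8) + (-5) + (-16)) gives (4,3) = -19.
Row 5: -11 + (-22) + (-14) + 0 + ? = -50, so (5,3) = -3.

-20 -6 -17 2 -9 / -4 -15 -1 -12 -18 / -13 1 -10 -21 -7 / -2 -8 -19 -5 -16 / -11 -22 -3 -14 0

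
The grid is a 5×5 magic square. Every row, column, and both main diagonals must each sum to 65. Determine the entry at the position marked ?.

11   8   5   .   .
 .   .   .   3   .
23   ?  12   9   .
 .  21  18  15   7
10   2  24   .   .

20

From row 4, 65 − (21 + 18 + 15 + 7) gives (4,1) = 4.
Column 1 must total 65; the given cells sum to 48, so (2,1) = 17.
Column 3 needs 65; the known cells sum to 59, so (2,3) = 6.
Anti-diagonal: 3 + 12 + 21 + 10 + ? = 65, so (1,5) = 19.
From row 1, 65 − (11 + 8 + 5 + 19) gives (1,4) = 22.
Column 4: 22 + 3 + 9 + 15 + ? = 65, so (5,4) = 16.
Row 5 needs 65; the known cells sum to 52, so (5,5) = 13.
Main diagonal needs 65; the known cells sum to 51, so (2,2) = 14.
Row 2 must total 65; the given cells sum to 40, so (2,5) = 25.
The remaining cell in column 2 is (3,2) = 65 − 45 = 20.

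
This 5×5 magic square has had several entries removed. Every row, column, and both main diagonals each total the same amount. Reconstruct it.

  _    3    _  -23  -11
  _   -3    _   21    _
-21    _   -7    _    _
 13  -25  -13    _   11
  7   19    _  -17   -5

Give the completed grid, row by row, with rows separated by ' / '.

1 3 15 -23 -11 / -15 -3 9 21 -27 / -21 -9 -7 5 17 / 13 -25 -13 -1 11 / 7 19 -19 -17 -5

Anti-diagonal is already complete: -11 + 21 + -7 + -25 + 7 = -15, so that is the magic constant.
From row 4, -15 − (13 + (-25) + (-13) + 11) gives (4,4) = -1.
Row 5 needs -15; the known cells sum to 4, so (5,3) = -19.
From column 2, -15 − (3 + (-3) + (-25) + 19) gives (3,2) = -9.
The remaining cell in column 4 is (3,4) = -15 − (-20) = 5.
Main diagonal needs -15; the known cells sum to -16, so (1,1) = 1.
Row 1 must total -15; the given cells sum to -30, so (1,3) = 15.
Row 3: -21 + (-9) + (-7) + 5 + ? = -15, so (3,5) = 17.
Column 1 needs -15; the known cells sum to 0, so (2,1) = -15.
Using column 3: 15 + (-7) + (-13) + (-19) + ? → (2,3) = -15 − (-24) = 9.
Using column 5: -11 + 17 + 11 + (-5) + ? → (2,5) = -15 − 12 = -27.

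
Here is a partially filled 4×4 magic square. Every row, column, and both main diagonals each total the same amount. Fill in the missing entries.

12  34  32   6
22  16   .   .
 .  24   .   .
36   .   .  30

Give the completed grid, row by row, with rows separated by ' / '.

Row 1 is already complete: 12 + 34 + 32 + 6 = 84, so that is the magic constant.
Using column 1: 12 + 22 + 36 + ? → (3,1) = 84 − 70 = 14.
Column 2: 34 + 16 + 24 + ? = 84, so (4,2) = 10.
From main diagonal, 84 − (12 + 16 + 30) gives (3,3) = 26.
Anti-diagonal must total 84; the given cells sum to 66, so (2,3) = 18.
Row 2 must total 84; the given cells sum to 56, so (2,4) = 28.
Row 3: 14 + 24 + 26 + ? = 84, so (3,4) = 20.
The remaining cell in row 4 is (4,3) = 84 − 76 = 8.

12 34 32 6 / 22 16 18 28 / 14 24 26 20 / 36 10 8 30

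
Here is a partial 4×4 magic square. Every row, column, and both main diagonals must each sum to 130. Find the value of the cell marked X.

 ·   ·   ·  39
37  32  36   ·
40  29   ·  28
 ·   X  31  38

From row 2, 130 − (37 + 32 + 36) gives (2,4) = 25.
From row 3, 130 − (40 + 29 + 28) gives (3,3) = 33.
Column 3: 36 + 33 + 31 + ? = 130, so (1,3) = 30.
The remaining cell in main diagonal is (1,1) = 130 − 103 = 27.
Anti-diagonal must total 130; the given cells sum to 104, so (4,1) = 26.
Row 1 must total 130; the given cells sum to 96, so (1,2) = 34.
The remaining cell in row 4 is (4,2) = 130 − 95 = 35.

35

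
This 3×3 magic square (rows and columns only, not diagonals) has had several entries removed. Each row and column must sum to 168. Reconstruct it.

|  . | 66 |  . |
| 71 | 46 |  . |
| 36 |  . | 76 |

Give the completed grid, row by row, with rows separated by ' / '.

The remaining cell in row 2 is (2,3) = 168 − 117 = 51.
Using row 3: 36 + 76 + ? → (3,2) = 168 − 112 = 56.
The remaining cell in column 1 is (1,1) = 168 − 107 = 61.
Column 3: 51 + 76 + ? = 168, so (1,3) = 41.

61 66 41 / 71 46 51 / 36 56 76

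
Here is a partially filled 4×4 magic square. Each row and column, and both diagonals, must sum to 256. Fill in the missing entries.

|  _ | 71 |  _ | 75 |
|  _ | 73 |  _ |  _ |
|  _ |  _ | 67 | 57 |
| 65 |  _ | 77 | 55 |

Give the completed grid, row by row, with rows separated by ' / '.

61 71 49 75 / 51 73 63 69 / 79 53 67 57 / 65 59 77 55

Row 4 needs 256; the known cells sum to 197, so (4,2) = 59.
From column 2, 256 − (71 + 73 + 59) gives (3,2) = 53.
Column 4: 75 + 57 + 55 + ? = 256, so (2,4) = 69.
Main diagonal must total 256; the given cells sum to 195, so (1,1) = 61.
The remaining cell in anti-diagonal is (2,3) = 256 − 193 = 63.
The remaining cell in row 1 is (1,3) = 256 − 207 = 49.
Row 2 needs 256; the known cells sum to 205, so (2,1) = 51.
The remaining cell in row 3 is (3,1) = 256 − 177 = 79.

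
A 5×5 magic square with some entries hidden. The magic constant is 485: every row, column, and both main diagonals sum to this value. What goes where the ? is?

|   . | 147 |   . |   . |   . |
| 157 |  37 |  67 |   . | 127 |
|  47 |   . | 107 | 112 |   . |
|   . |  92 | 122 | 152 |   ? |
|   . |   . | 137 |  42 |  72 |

57

From row 2, 485 − (157 + 37 + 67 + 127) gives (2,4) = 97.
From column 3, 485 − (67 + 107 + 122 + 137) gives (1,3) = 52.
From column 4, 485 − (97 + 112 + 152 + 42) gives (1,4) = 82.
Using main diagonal: 37 + 107 + 152 + 72 + ? → (1,1) = 485 − 368 = 117.
Row 1: 117 + 147 + 52 + 82 + ? = 485, so (1,5) = 87.
The remaining cell in anti-diagonal is (5,1) = 485 − 383 = 102.
Row 5: 102 + 137 + 42 + 72 + ? = 485, so (5,2) = 132.
Column 1: 117 + 157 + 47 + 102 + ? = 485, so (4,1) = 62.
From column 2, 485 − (147 + 37 + 92 + 132) gives (3,2) = 77.
The remaining cell in row 3 is (3,5) = 485 − 343 = 142.
From row 4, 485 − (62 + 92 + 122 + 152) gives (4,5) = 57.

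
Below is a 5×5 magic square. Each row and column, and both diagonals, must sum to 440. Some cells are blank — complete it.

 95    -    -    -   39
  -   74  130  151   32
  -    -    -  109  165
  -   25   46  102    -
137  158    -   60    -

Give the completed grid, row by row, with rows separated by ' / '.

Using row 2: 74 + 130 + 151 + 32 + ? → (2,1) = 440 − 387 = 53.
From column 4, 440 − (151 + 109 + 102 + 60) gives (1,4) = 18.
Anti-diagonal: 39 + 151 + 25 + 137 + ? = 440, so (3,3) = 88.
Main diagonal must total 440; the given cells sum to 359, so (5,5) = 81.
Row 5 must total 440; the given cells sum to 436, so (5,3) = 4.
The remaining cell in column 3 is (1,3) = 440 − 268 = 172.
The remaining cell in column 5 is (4,5) = 440 − 317 = 123.
Row 1 must total 440; the given cells sum to 324, so (1,2) = 116.
Row 4 must total 440; the given cells sum to 296, so (4,1) = 144.
From column 1, 440 − (95 + 53 + 144 + 137) gives (3,1) = 11.
Column 2: 116 + 74 + 25 + 158 + ? = 440, so (3,2) = 67.

95 116 172 18 39 / 53 74 130 151 32 / 11 67 88 109 165 / 144 25 46 102 123 / 137 158 4 60 81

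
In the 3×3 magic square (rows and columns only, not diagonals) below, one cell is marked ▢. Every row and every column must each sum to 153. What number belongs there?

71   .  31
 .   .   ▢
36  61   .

Using row 1: 71 + 31 + ? → (1,2) = 153 − 102 = 51.
Row 3 must total 153; the given cells sum to 97, so (3,3) = 56.
Column 1 needs 153; the known cells sum to 107, so (2,1) = 46.
The remaining cell in column 2 is (2,2) = 153 − 112 = 41.
Column 3: 31 + 56 + ? = 153, so (2,3) = 66.

66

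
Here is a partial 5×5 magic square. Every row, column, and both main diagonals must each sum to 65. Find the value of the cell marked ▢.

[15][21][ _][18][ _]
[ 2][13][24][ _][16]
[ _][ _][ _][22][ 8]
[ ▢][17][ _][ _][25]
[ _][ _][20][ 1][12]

6

The remaining cell in row 2 is (2,4) = 65 − 55 = 10.
Column 4: 18 + 10 + 22 + 1 + ? = 65, so (4,4) = 14.
Column 5 needs 65; the known cells sum to 61, so (1,5) = 4.
Using main diagonal: 15 + 13 + 14 + 12 + ? → (3,3) = 65 − 54 = 11.
From anti-diagonal, 65 − (4 + 10 + 11 + 17) gives (5,1) = 23.
Row 1: 15 + 21 + 18 + 4 + ? = 65, so (1,3) = 7.
The remaining cell in row 5 is (5,2) = 65 − 56 = 9.
From column 2, 65 − (21 + 13 + 17 + 9) gives (3,2) = 5.
Column 3 needs 65; the known cells sum to 62, so (4,3) = 3.
From row 3, 65 − (5 + 11 + 22 + 8) gives (3,1) = 19.
Row 4 must total 65; the given cells sum to 59, so (4,1) = 6.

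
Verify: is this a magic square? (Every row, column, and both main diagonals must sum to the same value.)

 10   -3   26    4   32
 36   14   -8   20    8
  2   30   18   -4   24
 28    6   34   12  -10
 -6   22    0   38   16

No — row 2 sums to 70 but column 2 sums to 69.

Row 1: 10 + (-3) + 26 + 4 + 32 = 69.
Row 2: 36 + 14 + (-8) + 20 + 8 = 70.
Row 3: 2 + 30 + 18 + (-4) + 24 = 70.
Row 4: 28 + 6 + 34 + 12 + (-10) = 70.
Row 5: -6 + 22 + 0 + 38 + 16 = 70.
Column 1: 10 + 36 + 2 + 28 + (-6) = 70.
Column 2: -3 + 14 + 30 + 6 + 22 = 69.
Column 3: 26 + (-8) + 18 + 34 + 0 = 70.
Column 4: 4 + 20 + (-4) + 12 + 38 = 70.
Column 5: 32 + 8 + 24 + (-10) + 16 = 70.
Main diagonal: 10 + 14 + 18 + 12 + 16 = 70.
Anti-diagonal: 32 + 20 + 18 + 6 + (-6) = 70.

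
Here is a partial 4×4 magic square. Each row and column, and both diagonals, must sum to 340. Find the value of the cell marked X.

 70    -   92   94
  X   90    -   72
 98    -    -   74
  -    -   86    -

96

Using row 1: 70 + 92 + 94 + ? → (1,2) = 340 − 256 = 84.
The remaining cell in column 4 is (4,4) = 340 − 240 = 100.
The remaining cell in main diagonal is (3,3) = 340 − 260 = 80.
From row 3, 340 − (98 + 80 + 74) gives (3,2) = 88.
Using column 2: 84 + 90 + 88 + ? → (4,2) = 340 − 262 = 78.
From column 3, 340 − (92 + 80 + 86) gives (2,3) = 82.
The remaining cell in anti-diagonal is (4,1) = 340 − 264 = 76.
Using row 2: 90 + 82 + 72 + ? → (2,1) = 340 − 244 = 96.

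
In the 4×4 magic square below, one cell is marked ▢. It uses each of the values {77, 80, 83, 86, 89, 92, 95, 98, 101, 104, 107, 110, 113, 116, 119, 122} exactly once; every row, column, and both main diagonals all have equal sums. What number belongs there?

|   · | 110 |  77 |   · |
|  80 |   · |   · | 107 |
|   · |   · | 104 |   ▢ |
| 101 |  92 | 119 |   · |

89

The 16 entries sum to 1592, so each line sums to 1592/4 = 398.
Row 4 needs 398; the known cells sum to 312, so (4,4) = 86.
From column 3, 398 − (77 + 104 + 119) gives (2,3) = 98.
Row 2: 80 + 98 + 107 + ? = 398, so (2,2) = 113.
Column 2: 110 + 113 + 92 + ? = 398, so (3,2) = 83.
Using main diagonal: 113 + 104 + 86 + ? → (1,1) = 398 − 303 = 95.
Using anti-diagonal: 98 + 83 + 101 + ? → (1,4) = 398 − 282 = 116.
Column 1 must total 398; the given cells sum to 276, so (3,1) = 122.
Column 4 must total 398; the given cells sum to 309, so (3,4) = 89.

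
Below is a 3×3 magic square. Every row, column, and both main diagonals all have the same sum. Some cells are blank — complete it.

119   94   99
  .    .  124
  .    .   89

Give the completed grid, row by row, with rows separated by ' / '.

Column 3 is already complete: 99 + 124 + 89 = 312, so that is the magic constant.
Using main diagonal: 119 + 89 + ? → (2,2) = 312 − 208 = 104.
Anti-diagonal: 99 + 104 + ? = 312, so (3,1) = 109.
Row 2 needs 312; the known cells sum to 228, so (2,1) = 84.
From row 3, 312 − (109 + 89) gives (3,2) = 114.

119 94 99 / 84 104 124 / 109 114 89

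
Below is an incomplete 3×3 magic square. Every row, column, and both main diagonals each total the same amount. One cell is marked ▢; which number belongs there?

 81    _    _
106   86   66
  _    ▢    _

Row 2 is complete and sums to 258; that is the magic constant.
Column 1: 81 + 106 + ? = 258, so (3,1) = 71.
The remaining cell in main diagonal is (3,3) = 258 − 167 = 91.
The remaining cell in anti-diagonal is (1,3) = 258 − 157 = 101.
From row 1, 258 − (81 + 101) gives (1,2) = 76.
Row 3 needs 258; the known cells sum to 162, so (3,2) = 96.

96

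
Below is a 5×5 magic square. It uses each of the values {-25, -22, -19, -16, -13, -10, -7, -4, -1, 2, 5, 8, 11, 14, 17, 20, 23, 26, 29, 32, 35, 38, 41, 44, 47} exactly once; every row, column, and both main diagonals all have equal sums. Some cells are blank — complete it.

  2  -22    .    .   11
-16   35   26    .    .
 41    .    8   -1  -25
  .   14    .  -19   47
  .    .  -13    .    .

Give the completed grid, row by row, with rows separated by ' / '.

The 25 entries sum to 275, so each line sums to 275/5 = 55.
Row 3 needs 55; the known cells sum to 23, so (3,2) = 32.
Column 2 needs 55; the known cells sum to 59, so (5,2) = -4.
Main diagonal must total 55; the given cells sum to 26, so (5,5) = 29.
Column 5 needs 55; the known cells sum to 62, so (2,5) = -7.
Row 2 must total 55; the given cells sum to 38, so (2,4) = 17.
The remaining cell in anti-diagonal is (5,1) = 55 − 50 = 5.
Row 5: 5 + (-4) + (-13) + 29 + ? = 55, so (5,4) = 38.
Column 1 needs 55; the known cells sum to 32, so (4,1) = 23.
Using column 4: 17 + (-1) + (-19) + 38 + ? → (1,4) = 55 − 35 = 20.
The remaining cell in row 1 is (1,3) = 55 − 11 = 44.
Using row 4: 23 + 14 + (-19) + 47 + ? → (4,3) = 55 − 65 = -10.

2 -22 44 20 11 / -16 35 26 17 -7 / 41 32 8 -1 -25 / 23 14 -10 -19 47 / 5 -4 -13 38 29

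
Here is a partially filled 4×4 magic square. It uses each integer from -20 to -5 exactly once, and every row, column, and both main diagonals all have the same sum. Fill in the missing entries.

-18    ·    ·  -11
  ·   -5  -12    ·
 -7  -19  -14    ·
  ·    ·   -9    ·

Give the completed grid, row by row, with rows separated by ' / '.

The entries are -20 through -5, which sum to -200, so each line sums to -200/4 = -50.
From row 3, -50 − (-7 + (-19) + (-14)) gives (3,4) = -10.
The remaining cell in column 3 is (1,3) = -50 − (-35) = -15.
Main diagonal: -18 + (-5) + (-14) + ? = -50, so (4,4) = -13.
Using anti-diagonal: -11 + (-12) + (-19) + ? → (4,1) = -50 − (-42) = -8.
Row 1 needs -50; the known cells sum to -44, so (1,2) = -6.
Row 4: -8 + (-9) + (-13) + ? = -50, so (4,2) = -20.
Column 1: -18 + (-7) + (-8) + ? = -50, so (2,1) = -17.
Using column 4: -11 + (-10) + (-13) + ? → (2,4) = -50 − (-34) = -16.

-18 -6 -15 -11 / -17 -5 -12 -16 / -7 -19 -14 -10 / -8 -20 -9 -13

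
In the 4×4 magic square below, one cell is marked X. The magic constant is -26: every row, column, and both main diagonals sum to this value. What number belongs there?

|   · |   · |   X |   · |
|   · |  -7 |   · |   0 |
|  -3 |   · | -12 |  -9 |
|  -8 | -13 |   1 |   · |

Row 3 needs -26; the known cells sum to -24, so (3,2) = -2.
Using row 4: -8 + (-13) + 1 + ? → (4,4) = -26 − (-20) = -6.
The remaining cell in column 2 is (1,2) = -26 − (-22) = -4.
Column 4 needs -26; the known cells sum to -15, so (1,4) = -11.
Main diagonal: -7 + (-12) + (-6) + ? = -26, so (1,1) = -1.
From anti-diagonal, -26 − (-11 + (-2) + (-8)) gives (2,3) = -5.
The remaining cell in row 1 is (1,3) = -26 − (-16) = -10.

-10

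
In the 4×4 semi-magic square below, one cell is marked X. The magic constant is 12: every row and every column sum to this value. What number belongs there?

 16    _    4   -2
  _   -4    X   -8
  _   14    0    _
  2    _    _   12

Row 1 must total 12; the given cells sum to 18, so (1,2) = -6.
The remaining cell in column 2 is (4,2) = 12 − 4 = 8.
From column 4, 12 − (-2 + (-8) + 12) gives (3,4) = 10.
The remaining cell in row 3 is (3,1) = 12 − 24 = -12.
Row 4 needs 12; the known cells sum to 22, so (4,3) = -10.
Column 1 must total 12; the given cells sum to 6, so (2,1) = 6.
From column 3, 12 − (4 + 0 + (-10)) gives (2,3) = 18.

18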